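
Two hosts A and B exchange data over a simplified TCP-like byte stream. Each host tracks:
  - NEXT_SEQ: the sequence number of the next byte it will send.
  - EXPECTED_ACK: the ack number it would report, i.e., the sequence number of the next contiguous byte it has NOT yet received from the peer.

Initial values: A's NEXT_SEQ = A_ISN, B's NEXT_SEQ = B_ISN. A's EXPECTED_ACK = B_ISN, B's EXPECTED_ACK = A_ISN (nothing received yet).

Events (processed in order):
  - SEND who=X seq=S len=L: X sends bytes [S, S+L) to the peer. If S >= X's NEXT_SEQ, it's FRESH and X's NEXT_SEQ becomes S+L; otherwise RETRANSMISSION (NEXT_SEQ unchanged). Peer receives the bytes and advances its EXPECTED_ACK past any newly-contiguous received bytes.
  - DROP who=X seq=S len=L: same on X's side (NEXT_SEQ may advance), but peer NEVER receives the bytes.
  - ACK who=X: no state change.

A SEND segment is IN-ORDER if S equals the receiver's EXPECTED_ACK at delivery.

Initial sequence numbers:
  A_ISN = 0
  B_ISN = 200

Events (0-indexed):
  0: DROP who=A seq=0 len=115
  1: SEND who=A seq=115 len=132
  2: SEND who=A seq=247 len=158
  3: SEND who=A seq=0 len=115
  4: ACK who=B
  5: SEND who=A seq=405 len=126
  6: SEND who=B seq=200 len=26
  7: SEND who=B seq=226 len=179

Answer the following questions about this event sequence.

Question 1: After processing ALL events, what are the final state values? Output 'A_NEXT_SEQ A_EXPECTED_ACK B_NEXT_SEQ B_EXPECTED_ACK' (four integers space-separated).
After event 0: A_seq=115 A_ack=200 B_seq=200 B_ack=0
After event 1: A_seq=247 A_ack=200 B_seq=200 B_ack=0
After event 2: A_seq=405 A_ack=200 B_seq=200 B_ack=0
After event 3: A_seq=405 A_ack=200 B_seq=200 B_ack=405
After event 4: A_seq=405 A_ack=200 B_seq=200 B_ack=405
After event 5: A_seq=531 A_ack=200 B_seq=200 B_ack=531
After event 6: A_seq=531 A_ack=226 B_seq=226 B_ack=531
After event 7: A_seq=531 A_ack=405 B_seq=405 B_ack=531

Answer: 531 405 405 531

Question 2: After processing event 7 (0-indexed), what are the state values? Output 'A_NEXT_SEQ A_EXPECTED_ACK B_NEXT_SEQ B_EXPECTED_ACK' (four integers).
After event 0: A_seq=115 A_ack=200 B_seq=200 B_ack=0
After event 1: A_seq=247 A_ack=200 B_seq=200 B_ack=0
After event 2: A_seq=405 A_ack=200 B_seq=200 B_ack=0
After event 3: A_seq=405 A_ack=200 B_seq=200 B_ack=405
After event 4: A_seq=405 A_ack=200 B_seq=200 B_ack=405
After event 5: A_seq=531 A_ack=200 B_seq=200 B_ack=531
After event 6: A_seq=531 A_ack=226 B_seq=226 B_ack=531
After event 7: A_seq=531 A_ack=405 B_seq=405 B_ack=531

531 405 405 531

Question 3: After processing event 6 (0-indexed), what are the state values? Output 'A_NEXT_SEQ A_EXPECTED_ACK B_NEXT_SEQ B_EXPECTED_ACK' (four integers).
After event 0: A_seq=115 A_ack=200 B_seq=200 B_ack=0
After event 1: A_seq=247 A_ack=200 B_seq=200 B_ack=0
After event 2: A_seq=405 A_ack=200 B_seq=200 B_ack=0
After event 3: A_seq=405 A_ack=200 B_seq=200 B_ack=405
After event 4: A_seq=405 A_ack=200 B_seq=200 B_ack=405
After event 5: A_seq=531 A_ack=200 B_seq=200 B_ack=531
After event 6: A_seq=531 A_ack=226 B_seq=226 B_ack=531

531 226 226 531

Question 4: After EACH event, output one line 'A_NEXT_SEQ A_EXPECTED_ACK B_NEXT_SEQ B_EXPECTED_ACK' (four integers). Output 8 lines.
115 200 200 0
247 200 200 0
405 200 200 0
405 200 200 405
405 200 200 405
531 200 200 531
531 226 226 531
531 405 405 531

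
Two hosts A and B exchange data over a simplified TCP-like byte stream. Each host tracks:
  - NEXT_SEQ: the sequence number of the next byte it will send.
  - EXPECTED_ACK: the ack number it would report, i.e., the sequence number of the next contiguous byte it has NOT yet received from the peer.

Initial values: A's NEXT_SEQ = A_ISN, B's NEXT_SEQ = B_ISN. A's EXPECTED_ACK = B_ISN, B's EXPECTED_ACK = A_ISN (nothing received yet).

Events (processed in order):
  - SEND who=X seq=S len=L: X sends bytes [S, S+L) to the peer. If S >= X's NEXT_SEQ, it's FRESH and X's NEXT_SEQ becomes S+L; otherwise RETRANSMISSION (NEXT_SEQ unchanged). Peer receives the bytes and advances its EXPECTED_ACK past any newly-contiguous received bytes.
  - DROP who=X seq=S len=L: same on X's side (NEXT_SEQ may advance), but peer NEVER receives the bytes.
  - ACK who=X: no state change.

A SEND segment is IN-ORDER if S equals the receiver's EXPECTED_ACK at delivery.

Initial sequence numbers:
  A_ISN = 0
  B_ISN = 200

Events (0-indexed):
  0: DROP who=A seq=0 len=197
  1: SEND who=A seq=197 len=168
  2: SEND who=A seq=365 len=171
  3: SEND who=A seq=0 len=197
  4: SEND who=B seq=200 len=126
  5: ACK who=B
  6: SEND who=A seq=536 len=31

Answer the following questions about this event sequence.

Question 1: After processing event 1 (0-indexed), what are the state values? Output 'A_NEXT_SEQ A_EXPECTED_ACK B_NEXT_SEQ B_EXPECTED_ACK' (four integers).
After event 0: A_seq=197 A_ack=200 B_seq=200 B_ack=0
After event 1: A_seq=365 A_ack=200 B_seq=200 B_ack=0

365 200 200 0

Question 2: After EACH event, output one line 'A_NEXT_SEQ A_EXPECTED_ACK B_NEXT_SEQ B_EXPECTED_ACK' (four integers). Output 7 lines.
197 200 200 0
365 200 200 0
536 200 200 0
536 200 200 536
536 326 326 536
536 326 326 536
567 326 326 567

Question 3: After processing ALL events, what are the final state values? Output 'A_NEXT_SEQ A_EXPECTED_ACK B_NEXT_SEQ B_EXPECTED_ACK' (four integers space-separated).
Answer: 567 326 326 567

Derivation:
After event 0: A_seq=197 A_ack=200 B_seq=200 B_ack=0
After event 1: A_seq=365 A_ack=200 B_seq=200 B_ack=0
After event 2: A_seq=536 A_ack=200 B_seq=200 B_ack=0
After event 3: A_seq=536 A_ack=200 B_seq=200 B_ack=536
After event 4: A_seq=536 A_ack=326 B_seq=326 B_ack=536
After event 5: A_seq=536 A_ack=326 B_seq=326 B_ack=536
After event 6: A_seq=567 A_ack=326 B_seq=326 B_ack=567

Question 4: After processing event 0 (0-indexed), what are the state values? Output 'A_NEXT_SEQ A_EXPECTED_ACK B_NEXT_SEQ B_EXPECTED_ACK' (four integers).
After event 0: A_seq=197 A_ack=200 B_seq=200 B_ack=0

197 200 200 0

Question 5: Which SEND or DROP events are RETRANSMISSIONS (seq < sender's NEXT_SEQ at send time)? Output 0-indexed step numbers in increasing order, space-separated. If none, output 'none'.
Answer: 3

Derivation:
Step 0: DROP seq=0 -> fresh
Step 1: SEND seq=197 -> fresh
Step 2: SEND seq=365 -> fresh
Step 3: SEND seq=0 -> retransmit
Step 4: SEND seq=200 -> fresh
Step 6: SEND seq=536 -> fresh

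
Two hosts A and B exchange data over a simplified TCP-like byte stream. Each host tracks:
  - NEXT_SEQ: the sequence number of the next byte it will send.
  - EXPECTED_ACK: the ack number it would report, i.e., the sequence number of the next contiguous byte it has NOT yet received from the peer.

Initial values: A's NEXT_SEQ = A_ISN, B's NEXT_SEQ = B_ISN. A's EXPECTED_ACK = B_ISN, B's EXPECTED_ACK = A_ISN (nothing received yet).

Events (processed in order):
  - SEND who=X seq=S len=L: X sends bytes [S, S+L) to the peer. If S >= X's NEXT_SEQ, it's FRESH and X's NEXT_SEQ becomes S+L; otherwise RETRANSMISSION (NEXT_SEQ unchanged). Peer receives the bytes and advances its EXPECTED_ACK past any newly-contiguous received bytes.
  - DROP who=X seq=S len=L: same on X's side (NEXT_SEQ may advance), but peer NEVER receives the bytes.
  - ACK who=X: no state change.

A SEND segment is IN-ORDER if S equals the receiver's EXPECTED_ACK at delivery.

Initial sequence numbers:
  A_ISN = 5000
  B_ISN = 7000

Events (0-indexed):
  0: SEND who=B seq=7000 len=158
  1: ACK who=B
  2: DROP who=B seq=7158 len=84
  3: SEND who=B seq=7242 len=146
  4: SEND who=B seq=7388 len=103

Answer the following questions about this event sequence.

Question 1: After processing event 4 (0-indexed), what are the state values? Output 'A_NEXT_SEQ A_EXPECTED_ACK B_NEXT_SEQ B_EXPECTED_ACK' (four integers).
After event 0: A_seq=5000 A_ack=7158 B_seq=7158 B_ack=5000
After event 1: A_seq=5000 A_ack=7158 B_seq=7158 B_ack=5000
After event 2: A_seq=5000 A_ack=7158 B_seq=7242 B_ack=5000
After event 3: A_seq=5000 A_ack=7158 B_seq=7388 B_ack=5000
After event 4: A_seq=5000 A_ack=7158 B_seq=7491 B_ack=5000

5000 7158 7491 5000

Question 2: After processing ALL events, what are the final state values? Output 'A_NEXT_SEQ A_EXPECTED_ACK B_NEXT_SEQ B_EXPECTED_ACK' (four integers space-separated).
After event 0: A_seq=5000 A_ack=7158 B_seq=7158 B_ack=5000
After event 1: A_seq=5000 A_ack=7158 B_seq=7158 B_ack=5000
After event 2: A_seq=5000 A_ack=7158 B_seq=7242 B_ack=5000
After event 3: A_seq=5000 A_ack=7158 B_seq=7388 B_ack=5000
After event 4: A_seq=5000 A_ack=7158 B_seq=7491 B_ack=5000

Answer: 5000 7158 7491 5000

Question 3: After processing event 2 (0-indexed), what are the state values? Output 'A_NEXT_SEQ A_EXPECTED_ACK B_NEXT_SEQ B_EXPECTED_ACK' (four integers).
After event 0: A_seq=5000 A_ack=7158 B_seq=7158 B_ack=5000
After event 1: A_seq=5000 A_ack=7158 B_seq=7158 B_ack=5000
After event 2: A_seq=5000 A_ack=7158 B_seq=7242 B_ack=5000

5000 7158 7242 5000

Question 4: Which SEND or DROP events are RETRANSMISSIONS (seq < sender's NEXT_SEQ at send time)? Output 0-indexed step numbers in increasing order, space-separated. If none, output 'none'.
Step 0: SEND seq=7000 -> fresh
Step 2: DROP seq=7158 -> fresh
Step 3: SEND seq=7242 -> fresh
Step 4: SEND seq=7388 -> fresh

Answer: none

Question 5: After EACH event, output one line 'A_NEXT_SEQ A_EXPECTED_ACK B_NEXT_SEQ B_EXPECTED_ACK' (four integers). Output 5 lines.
5000 7158 7158 5000
5000 7158 7158 5000
5000 7158 7242 5000
5000 7158 7388 5000
5000 7158 7491 5000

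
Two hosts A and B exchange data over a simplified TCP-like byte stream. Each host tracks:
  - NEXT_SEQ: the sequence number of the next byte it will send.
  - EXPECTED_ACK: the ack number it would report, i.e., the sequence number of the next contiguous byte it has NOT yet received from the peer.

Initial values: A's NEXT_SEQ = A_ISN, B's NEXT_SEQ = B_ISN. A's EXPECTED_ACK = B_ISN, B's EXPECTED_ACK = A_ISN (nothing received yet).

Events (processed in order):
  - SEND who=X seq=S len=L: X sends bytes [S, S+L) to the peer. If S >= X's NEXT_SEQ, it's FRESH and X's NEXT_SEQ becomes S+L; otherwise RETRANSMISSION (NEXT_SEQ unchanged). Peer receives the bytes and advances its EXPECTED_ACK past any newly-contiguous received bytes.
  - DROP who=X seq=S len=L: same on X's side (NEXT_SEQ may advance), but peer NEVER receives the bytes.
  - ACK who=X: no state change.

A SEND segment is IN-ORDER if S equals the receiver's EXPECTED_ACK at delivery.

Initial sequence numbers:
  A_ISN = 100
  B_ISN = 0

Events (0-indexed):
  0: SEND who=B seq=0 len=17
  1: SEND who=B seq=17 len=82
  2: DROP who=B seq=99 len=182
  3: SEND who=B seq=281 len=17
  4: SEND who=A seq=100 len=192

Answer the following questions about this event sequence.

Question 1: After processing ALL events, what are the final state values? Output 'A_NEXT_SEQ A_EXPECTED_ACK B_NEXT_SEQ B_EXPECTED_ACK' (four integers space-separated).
After event 0: A_seq=100 A_ack=17 B_seq=17 B_ack=100
After event 1: A_seq=100 A_ack=99 B_seq=99 B_ack=100
After event 2: A_seq=100 A_ack=99 B_seq=281 B_ack=100
After event 3: A_seq=100 A_ack=99 B_seq=298 B_ack=100
After event 4: A_seq=292 A_ack=99 B_seq=298 B_ack=292

Answer: 292 99 298 292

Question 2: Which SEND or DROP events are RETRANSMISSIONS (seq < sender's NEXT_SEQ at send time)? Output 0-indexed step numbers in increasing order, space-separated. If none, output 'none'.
Answer: none

Derivation:
Step 0: SEND seq=0 -> fresh
Step 1: SEND seq=17 -> fresh
Step 2: DROP seq=99 -> fresh
Step 3: SEND seq=281 -> fresh
Step 4: SEND seq=100 -> fresh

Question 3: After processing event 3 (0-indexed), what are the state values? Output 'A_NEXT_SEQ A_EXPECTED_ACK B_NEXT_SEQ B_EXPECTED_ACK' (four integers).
After event 0: A_seq=100 A_ack=17 B_seq=17 B_ack=100
After event 1: A_seq=100 A_ack=99 B_seq=99 B_ack=100
After event 2: A_seq=100 A_ack=99 B_seq=281 B_ack=100
After event 3: A_seq=100 A_ack=99 B_seq=298 B_ack=100

100 99 298 100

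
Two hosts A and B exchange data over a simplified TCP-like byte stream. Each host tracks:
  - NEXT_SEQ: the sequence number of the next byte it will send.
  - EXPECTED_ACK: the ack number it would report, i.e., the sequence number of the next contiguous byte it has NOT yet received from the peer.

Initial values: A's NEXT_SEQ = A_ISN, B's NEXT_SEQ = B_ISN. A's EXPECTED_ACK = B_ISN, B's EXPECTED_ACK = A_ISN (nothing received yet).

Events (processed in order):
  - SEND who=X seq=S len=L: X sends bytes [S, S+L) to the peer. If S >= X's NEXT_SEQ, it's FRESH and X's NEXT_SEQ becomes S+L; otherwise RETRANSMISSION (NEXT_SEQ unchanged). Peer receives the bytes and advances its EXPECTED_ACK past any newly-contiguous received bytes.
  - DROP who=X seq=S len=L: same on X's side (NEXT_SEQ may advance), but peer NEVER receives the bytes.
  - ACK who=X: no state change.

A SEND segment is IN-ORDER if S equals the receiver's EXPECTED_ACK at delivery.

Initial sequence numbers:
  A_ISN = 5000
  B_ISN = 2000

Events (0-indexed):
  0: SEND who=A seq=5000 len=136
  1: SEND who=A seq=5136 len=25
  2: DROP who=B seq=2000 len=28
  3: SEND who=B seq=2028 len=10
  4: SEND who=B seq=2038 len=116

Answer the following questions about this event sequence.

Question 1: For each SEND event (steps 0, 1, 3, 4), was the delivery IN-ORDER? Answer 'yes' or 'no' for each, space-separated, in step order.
Answer: yes yes no no

Derivation:
Step 0: SEND seq=5000 -> in-order
Step 1: SEND seq=5136 -> in-order
Step 3: SEND seq=2028 -> out-of-order
Step 4: SEND seq=2038 -> out-of-order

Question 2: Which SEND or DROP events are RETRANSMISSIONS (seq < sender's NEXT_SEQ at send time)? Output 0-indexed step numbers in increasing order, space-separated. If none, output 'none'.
Answer: none

Derivation:
Step 0: SEND seq=5000 -> fresh
Step 1: SEND seq=5136 -> fresh
Step 2: DROP seq=2000 -> fresh
Step 3: SEND seq=2028 -> fresh
Step 4: SEND seq=2038 -> fresh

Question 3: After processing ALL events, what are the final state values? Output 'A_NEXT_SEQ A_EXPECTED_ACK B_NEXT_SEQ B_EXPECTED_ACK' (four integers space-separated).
After event 0: A_seq=5136 A_ack=2000 B_seq=2000 B_ack=5136
After event 1: A_seq=5161 A_ack=2000 B_seq=2000 B_ack=5161
After event 2: A_seq=5161 A_ack=2000 B_seq=2028 B_ack=5161
After event 3: A_seq=5161 A_ack=2000 B_seq=2038 B_ack=5161
After event 4: A_seq=5161 A_ack=2000 B_seq=2154 B_ack=5161

Answer: 5161 2000 2154 5161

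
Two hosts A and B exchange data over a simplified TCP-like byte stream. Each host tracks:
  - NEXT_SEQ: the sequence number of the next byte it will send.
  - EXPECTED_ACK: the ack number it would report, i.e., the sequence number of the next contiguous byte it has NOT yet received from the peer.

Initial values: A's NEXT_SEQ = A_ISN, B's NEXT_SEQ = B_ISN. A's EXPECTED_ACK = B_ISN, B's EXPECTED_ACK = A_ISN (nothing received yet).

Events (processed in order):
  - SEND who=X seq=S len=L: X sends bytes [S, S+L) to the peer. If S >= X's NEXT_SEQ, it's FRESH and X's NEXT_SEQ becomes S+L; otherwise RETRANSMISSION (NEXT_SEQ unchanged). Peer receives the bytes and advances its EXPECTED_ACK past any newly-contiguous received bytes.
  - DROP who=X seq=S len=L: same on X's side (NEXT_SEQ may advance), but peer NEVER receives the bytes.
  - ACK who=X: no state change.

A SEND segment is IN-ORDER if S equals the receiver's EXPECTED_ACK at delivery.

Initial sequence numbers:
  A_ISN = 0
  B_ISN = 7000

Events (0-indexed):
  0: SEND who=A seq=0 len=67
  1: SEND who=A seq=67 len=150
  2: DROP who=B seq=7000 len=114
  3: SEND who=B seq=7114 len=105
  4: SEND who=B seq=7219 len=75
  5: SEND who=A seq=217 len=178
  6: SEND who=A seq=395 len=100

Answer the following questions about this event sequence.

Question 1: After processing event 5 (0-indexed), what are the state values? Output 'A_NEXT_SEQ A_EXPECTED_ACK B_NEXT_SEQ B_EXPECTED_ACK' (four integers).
After event 0: A_seq=67 A_ack=7000 B_seq=7000 B_ack=67
After event 1: A_seq=217 A_ack=7000 B_seq=7000 B_ack=217
After event 2: A_seq=217 A_ack=7000 B_seq=7114 B_ack=217
After event 3: A_seq=217 A_ack=7000 B_seq=7219 B_ack=217
After event 4: A_seq=217 A_ack=7000 B_seq=7294 B_ack=217
After event 5: A_seq=395 A_ack=7000 B_seq=7294 B_ack=395

395 7000 7294 395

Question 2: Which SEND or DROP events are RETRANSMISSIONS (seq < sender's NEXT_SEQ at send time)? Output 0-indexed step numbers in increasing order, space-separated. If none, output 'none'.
Step 0: SEND seq=0 -> fresh
Step 1: SEND seq=67 -> fresh
Step 2: DROP seq=7000 -> fresh
Step 3: SEND seq=7114 -> fresh
Step 4: SEND seq=7219 -> fresh
Step 5: SEND seq=217 -> fresh
Step 6: SEND seq=395 -> fresh

Answer: none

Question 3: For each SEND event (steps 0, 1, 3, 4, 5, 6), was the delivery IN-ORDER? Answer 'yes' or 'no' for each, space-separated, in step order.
Answer: yes yes no no yes yes

Derivation:
Step 0: SEND seq=0 -> in-order
Step 1: SEND seq=67 -> in-order
Step 3: SEND seq=7114 -> out-of-order
Step 4: SEND seq=7219 -> out-of-order
Step 5: SEND seq=217 -> in-order
Step 6: SEND seq=395 -> in-order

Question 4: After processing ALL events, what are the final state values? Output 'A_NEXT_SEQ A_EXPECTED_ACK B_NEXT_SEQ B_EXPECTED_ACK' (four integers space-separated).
After event 0: A_seq=67 A_ack=7000 B_seq=7000 B_ack=67
After event 1: A_seq=217 A_ack=7000 B_seq=7000 B_ack=217
After event 2: A_seq=217 A_ack=7000 B_seq=7114 B_ack=217
After event 3: A_seq=217 A_ack=7000 B_seq=7219 B_ack=217
After event 4: A_seq=217 A_ack=7000 B_seq=7294 B_ack=217
After event 5: A_seq=395 A_ack=7000 B_seq=7294 B_ack=395
After event 6: A_seq=495 A_ack=7000 B_seq=7294 B_ack=495

Answer: 495 7000 7294 495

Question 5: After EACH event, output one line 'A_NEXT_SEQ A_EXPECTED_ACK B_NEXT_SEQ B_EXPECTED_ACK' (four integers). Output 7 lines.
67 7000 7000 67
217 7000 7000 217
217 7000 7114 217
217 7000 7219 217
217 7000 7294 217
395 7000 7294 395
495 7000 7294 495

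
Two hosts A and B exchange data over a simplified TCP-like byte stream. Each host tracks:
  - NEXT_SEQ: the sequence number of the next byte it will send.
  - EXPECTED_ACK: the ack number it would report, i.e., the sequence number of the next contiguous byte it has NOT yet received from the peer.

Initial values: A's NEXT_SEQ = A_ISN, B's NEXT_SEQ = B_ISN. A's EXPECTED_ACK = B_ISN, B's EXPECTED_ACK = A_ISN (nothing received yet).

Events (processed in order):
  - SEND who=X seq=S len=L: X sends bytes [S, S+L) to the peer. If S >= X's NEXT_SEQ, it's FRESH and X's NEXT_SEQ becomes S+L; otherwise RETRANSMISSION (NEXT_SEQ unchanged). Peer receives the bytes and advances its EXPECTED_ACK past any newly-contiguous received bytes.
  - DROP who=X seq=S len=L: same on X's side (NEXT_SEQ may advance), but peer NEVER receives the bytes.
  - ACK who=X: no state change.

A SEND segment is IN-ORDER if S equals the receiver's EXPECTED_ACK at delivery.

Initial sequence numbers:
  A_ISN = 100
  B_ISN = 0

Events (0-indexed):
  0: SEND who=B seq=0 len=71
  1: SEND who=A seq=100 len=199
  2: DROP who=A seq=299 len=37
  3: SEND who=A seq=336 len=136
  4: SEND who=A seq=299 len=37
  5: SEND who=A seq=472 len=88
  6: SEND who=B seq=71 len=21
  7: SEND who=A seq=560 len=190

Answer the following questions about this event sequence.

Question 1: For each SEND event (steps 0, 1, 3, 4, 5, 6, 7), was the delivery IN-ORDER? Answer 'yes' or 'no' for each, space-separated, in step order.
Step 0: SEND seq=0 -> in-order
Step 1: SEND seq=100 -> in-order
Step 3: SEND seq=336 -> out-of-order
Step 4: SEND seq=299 -> in-order
Step 5: SEND seq=472 -> in-order
Step 6: SEND seq=71 -> in-order
Step 7: SEND seq=560 -> in-order

Answer: yes yes no yes yes yes yes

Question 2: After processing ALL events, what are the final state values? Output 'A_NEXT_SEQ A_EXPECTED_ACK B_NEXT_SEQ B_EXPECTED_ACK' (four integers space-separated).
Answer: 750 92 92 750

Derivation:
After event 0: A_seq=100 A_ack=71 B_seq=71 B_ack=100
After event 1: A_seq=299 A_ack=71 B_seq=71 B_ack=299
After event 2: A_seq=336 A_ack=71 B_seq=71 B_ack=299
After event 3: A_seq=472 A_ack=71 B_seq=71 B_ack=299
After event 4: A_seq=472 A_ack=71 B_seq=71 B_ack=472
After event 5: A_seq=560 A_ack=71 B_seq=71 B_ack=560
After event 6: A_seq=560 A_ack=92 B_seq=92 B_ack=560
After event 7: A_seq=750 A_ack=92 B_seq=92 B_ack=750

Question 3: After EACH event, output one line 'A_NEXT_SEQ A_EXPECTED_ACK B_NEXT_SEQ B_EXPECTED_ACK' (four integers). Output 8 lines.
100 71 71 100
299 71 71 299
336 71 71 299
472 71 71 299
472 71 71 472
560 71 71 560
560 92 92 560
750 92 92 750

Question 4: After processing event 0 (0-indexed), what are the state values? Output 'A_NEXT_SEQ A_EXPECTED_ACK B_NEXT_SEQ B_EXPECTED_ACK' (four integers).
After event 0: A_seq=100 A_ack=71 B_seq=71 B_ack=100

100 71 71 100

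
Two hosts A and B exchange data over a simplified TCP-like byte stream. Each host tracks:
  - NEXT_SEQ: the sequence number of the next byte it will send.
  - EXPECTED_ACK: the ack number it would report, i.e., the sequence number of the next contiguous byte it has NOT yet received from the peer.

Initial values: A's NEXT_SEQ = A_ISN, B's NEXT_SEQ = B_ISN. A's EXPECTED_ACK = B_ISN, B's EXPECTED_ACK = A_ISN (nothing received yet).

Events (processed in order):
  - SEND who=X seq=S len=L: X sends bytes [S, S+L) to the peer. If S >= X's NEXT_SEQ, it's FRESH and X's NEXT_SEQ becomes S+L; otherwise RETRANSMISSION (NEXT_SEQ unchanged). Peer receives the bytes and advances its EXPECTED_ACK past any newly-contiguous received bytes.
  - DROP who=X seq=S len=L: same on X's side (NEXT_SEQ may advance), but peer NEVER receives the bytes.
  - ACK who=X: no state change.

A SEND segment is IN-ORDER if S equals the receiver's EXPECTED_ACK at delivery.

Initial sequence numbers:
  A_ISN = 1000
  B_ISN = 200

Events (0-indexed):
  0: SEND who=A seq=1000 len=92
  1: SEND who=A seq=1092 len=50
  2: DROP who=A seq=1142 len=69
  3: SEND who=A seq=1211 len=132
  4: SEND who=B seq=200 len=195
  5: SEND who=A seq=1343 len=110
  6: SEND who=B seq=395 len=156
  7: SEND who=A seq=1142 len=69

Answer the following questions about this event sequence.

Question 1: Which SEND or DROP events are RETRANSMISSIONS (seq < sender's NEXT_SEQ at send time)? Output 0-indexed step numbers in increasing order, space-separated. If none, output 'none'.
Step 0: SEND seq=1000 -> fresh
Step 1: SEND seq=1092 -> fresh
Step 2: DROP seq=1142 -> fresh
Step 3: SEND seq=1211 -> fresh
Step 4: SEND seq=200 -> fresh
Step 5: SEND seq=1343 -> fresh
Step 6: SEND seq=395 -> fresh
Step 7: SEND seq=1142 -> retransmit

Answer: 7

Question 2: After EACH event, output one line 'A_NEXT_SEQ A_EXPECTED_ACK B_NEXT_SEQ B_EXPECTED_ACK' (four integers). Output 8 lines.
1092 200 200 1092
1142 200 200 1142
1211 200 200 1142
1343 200 200 1142
1343 395 395 1142
1453 395 395 1142
1453 551 551 1142
1453 551 551 1453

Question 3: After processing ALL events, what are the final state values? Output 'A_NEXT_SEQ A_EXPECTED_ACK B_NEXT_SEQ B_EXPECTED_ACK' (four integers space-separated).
Answer: 1453 551 551 1453

Derivation:
After event 0: A_seq=1092 A_ack=200 B_seq=200 B_ack=1092
After event 1: A_seq=1142 A_ack=200 B_seq=200 B_ack=1142
After event 2: A_seq=1211 A_ack=200 B_seq=200 B_ack=1142
After event 3: A_seq=1343 A_ack=200 B_seq=200 B_ack=1142
After event 4: A_seq=1343 A_ack=395 B_seq=395 B_ack=1142
After event 5: A_seq=1453 A_ack=395 B_seq=395 B_ack=1142
After event 6: A_seq=1453 A_ack=551 B_seq=551 B_ack=1142
After event 7: A_seq=1453 A_ack=551 B_seq=551 B_ack=1453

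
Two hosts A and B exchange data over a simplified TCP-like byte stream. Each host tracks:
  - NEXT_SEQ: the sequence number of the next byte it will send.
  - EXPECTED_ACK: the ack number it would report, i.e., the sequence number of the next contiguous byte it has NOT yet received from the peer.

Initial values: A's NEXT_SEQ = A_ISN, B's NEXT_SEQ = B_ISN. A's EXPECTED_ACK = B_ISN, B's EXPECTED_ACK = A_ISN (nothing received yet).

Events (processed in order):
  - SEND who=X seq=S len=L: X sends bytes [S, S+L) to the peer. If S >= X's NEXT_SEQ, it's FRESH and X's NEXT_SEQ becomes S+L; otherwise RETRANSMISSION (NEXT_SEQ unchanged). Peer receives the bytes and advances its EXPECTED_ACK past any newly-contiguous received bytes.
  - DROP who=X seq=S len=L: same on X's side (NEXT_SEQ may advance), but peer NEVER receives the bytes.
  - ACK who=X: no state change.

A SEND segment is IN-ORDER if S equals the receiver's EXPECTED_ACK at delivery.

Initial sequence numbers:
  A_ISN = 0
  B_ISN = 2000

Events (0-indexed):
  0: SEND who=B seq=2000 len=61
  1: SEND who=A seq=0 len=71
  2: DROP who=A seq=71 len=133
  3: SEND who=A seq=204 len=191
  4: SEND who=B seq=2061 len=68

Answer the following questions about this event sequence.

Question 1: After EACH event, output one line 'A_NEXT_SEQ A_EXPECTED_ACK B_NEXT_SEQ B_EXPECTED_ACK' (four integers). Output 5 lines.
0 2061 2061 0
71 2061 2061 71
204 2061 2061 71
395 2061 2061 71
395 2129 2129 71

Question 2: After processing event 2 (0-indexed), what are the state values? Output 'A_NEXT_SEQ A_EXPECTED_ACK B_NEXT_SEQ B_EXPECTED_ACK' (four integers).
After event 0: A_seq=0 A_ack=2061 B_seq=2061 B_ack=0
After event 1: A_seq=71 A_ack=2061 B_seq=2061 B_ack=71
After event 2: A_seq=204 A_ack=2061 B_seq=2061 B_ack=71

204 2061 2061 71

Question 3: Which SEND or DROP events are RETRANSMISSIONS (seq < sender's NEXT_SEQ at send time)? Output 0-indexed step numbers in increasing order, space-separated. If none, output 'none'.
Answer: none

Derivation:
Step 0: SEND seq=2000 -> fresh
Step 1: SEND seq=0 -> fresh
Step 2: DROP seq=71 -> fresh
Step 3: SEND seq=204 -> fresh
Step 4: SEND seq=2061 -> fresh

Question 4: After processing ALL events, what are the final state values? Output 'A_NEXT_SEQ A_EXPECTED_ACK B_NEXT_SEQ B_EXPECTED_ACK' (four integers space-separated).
Answer: 395 2129 2129 71

Derivation:
After event 0: A_seq=0 A_ack=2061 B_seq=2061 B_ack=0
After event 1: A_seq=71 A_ack=2061 B_seq=2061 B_ack=71
After event 2: A_seq=204 A_ack=2061 B_seq=2061 B_ack=71
After event 3: A_seq=395 A_ack=2061 B_seq=2061 B_ack=71
After event 4: A_seq=395 A_ack=2129 B_seq=2129 B_ack=71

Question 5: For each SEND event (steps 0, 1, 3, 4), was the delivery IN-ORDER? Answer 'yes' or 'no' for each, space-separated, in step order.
Answer: yes yes no yes

Derivation:
Step 0: SEND seq=2000 -> in-order
Step 1: SEND seq=0 -> in-order
Step 3: SEND seq=204 -> out-of-order
Step 4: SEND seq=2061 -> in-order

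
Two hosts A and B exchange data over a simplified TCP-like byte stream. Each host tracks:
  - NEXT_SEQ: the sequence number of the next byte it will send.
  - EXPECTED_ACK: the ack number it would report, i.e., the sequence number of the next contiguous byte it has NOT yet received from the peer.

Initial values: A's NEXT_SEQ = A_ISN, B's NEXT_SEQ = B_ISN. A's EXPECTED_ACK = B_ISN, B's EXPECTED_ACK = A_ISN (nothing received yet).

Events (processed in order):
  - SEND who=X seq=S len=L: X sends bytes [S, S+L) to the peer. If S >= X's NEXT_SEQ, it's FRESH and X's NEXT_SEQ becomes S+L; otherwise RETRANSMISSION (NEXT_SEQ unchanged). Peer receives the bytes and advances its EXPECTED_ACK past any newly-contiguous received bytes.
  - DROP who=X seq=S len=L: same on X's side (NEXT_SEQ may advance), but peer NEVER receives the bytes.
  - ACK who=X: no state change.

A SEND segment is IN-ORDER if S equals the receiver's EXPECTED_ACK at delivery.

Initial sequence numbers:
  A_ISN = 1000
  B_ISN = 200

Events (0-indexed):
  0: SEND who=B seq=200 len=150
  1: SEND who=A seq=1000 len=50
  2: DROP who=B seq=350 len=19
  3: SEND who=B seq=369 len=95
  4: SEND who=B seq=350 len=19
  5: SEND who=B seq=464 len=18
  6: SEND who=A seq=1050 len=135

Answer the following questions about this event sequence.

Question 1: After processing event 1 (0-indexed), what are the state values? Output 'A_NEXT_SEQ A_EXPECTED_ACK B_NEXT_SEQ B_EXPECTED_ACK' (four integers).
After event 0: A_seq=1000 A_ack=350 B_seq=350 B_ack=1000
After event 1: A_seq=1050 A_ack=350 B_seq=350 B_ack=1050

1050 350 350 1050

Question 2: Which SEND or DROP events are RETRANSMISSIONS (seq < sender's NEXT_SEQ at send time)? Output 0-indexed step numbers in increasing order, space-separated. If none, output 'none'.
Step 0: SEND seq=200 -> fresh
Step 1: SEND seq=1000 -> fresh
Step 2: DROP seq=350 -> fresh
Step 3: SEND seq=369 -> fresh
Step 4: SEND seq=350 -> retransmit
Step 5: SEND seq=464 -> fresh
Step 6: SEND seq=1050 -> fresh

Answer: 4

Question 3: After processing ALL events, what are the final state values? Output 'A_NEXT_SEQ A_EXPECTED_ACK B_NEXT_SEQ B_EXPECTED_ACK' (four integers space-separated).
Answer: 1185 482 482 1185

Derivation:
After event 0: A_seq=1000 A_ack=350 B_seq=350 B_ack=1000
After event 1: A_seq=1050 A_ack=350 B_seq=350 B_ack=1050
After event 2: A_seq=1050 A_ack=350 B_seq=369 B_ack=1050
After event 3: A_seq=1050 A_ack=350 B_seq=464 B_ack=1050
After event 4: A_seq=1050 A_ack=464 B_seq=464 B_ack=1050
After event 5: A_seq=1050 A_ack=482 B_seq=482 B_ack=1050
After event 6: A_seq=1185 A_ack=482 B_seq=482 B_ack=1185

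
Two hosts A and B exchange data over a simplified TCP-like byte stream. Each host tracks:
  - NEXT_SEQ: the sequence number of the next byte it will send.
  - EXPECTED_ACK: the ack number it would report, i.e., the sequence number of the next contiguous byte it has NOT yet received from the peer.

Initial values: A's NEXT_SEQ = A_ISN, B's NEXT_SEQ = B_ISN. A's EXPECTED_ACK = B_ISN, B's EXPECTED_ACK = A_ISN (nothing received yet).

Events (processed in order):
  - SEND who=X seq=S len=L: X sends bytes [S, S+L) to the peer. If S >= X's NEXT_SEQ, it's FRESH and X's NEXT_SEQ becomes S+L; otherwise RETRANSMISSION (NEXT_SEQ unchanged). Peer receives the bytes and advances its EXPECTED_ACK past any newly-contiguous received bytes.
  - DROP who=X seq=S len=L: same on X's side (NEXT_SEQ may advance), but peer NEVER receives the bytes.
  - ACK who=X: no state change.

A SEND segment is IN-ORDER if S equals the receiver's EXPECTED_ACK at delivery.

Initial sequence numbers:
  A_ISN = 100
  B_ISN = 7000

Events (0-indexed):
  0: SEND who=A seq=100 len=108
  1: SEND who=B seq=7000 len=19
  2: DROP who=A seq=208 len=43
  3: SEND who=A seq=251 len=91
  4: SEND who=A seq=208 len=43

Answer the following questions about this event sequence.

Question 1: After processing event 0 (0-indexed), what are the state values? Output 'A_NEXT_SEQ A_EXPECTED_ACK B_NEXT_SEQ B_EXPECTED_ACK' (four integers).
After event 0: A_seq=208 A_ack=7000 B_seq=7000 B_ack=208

208 7000 7000 208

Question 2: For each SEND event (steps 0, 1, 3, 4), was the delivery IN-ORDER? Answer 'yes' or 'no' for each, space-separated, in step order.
Answer: yes yes no yes

Derivation:
Step 0: SEND seq=100 -> in-order
Step 1: SEND seq=7000 -> in-order
Step 3: SEND seq=251 -> out-of-order
Step 4: SEND seq=208 -> in-order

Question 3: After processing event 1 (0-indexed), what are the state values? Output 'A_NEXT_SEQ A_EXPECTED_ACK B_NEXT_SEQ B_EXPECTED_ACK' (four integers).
After event 0: A_seq=208 A_ack=7000 B_seq=7000 B_ack=208
After event 1: A_seq=208 A_ack=7019 B_seq=7019 B_ack=208

208 7019 7019 208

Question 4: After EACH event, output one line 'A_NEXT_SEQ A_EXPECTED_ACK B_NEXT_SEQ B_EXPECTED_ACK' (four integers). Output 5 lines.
208 7000 7000 208
208 7019 7019 208
251 7019 7019 208
342 7019 7019 208
342 7019 7019 342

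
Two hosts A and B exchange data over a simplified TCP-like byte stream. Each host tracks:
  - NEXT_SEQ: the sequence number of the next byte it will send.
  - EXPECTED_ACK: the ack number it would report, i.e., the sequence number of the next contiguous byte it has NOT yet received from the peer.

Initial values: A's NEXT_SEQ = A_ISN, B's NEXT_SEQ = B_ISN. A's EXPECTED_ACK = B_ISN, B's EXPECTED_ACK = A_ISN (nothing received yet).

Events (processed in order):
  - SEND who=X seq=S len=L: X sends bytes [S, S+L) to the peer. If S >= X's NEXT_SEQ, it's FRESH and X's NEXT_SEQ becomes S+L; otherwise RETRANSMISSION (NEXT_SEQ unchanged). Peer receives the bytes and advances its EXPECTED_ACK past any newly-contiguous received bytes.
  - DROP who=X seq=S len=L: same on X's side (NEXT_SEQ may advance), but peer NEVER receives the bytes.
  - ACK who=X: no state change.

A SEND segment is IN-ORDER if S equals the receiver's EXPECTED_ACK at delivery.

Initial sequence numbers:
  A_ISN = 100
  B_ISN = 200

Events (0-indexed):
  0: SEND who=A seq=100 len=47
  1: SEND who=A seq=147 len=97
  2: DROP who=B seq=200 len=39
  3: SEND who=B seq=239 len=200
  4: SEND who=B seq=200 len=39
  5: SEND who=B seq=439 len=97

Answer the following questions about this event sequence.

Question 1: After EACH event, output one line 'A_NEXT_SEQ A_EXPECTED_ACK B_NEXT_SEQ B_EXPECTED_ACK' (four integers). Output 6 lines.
147 200 200 147
244 200 200 244
244 200 239 244
244 200 439 244
244 439 439 244
244 536 536 244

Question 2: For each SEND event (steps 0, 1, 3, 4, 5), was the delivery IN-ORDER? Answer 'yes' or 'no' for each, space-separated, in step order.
Step 0: SEND seq=100 -> in-order
Step 1: SEND seq=147 -> in-order
Step 3: SEND seq=239 -> out-of-order
Step 4: SEND seq=200 -> in-order
Step 5: SEND seq=439 -> in-order

Answer: yes yes no yes yes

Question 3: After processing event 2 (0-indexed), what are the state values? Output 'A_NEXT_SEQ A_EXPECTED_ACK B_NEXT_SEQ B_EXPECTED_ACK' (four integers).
After event 0: A_seq=147 A_ack=200 B_seq=200 B_ack=147
After event 1: A_seq=244 A_ack=200 B_seq=200 B_ack=244
After event 2: A_seq=244 A_ack=200 B_seq=239 B_ack=244

244 200 239 244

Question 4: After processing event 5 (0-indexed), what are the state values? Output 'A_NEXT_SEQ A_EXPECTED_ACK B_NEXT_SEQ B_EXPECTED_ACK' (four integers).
After event 0: A_seq=147 A_ack=200 B_seq=200 B_ack=147
After event 1: A_seq=244 A_ack=200 B_seq=200 B_ack=244
After event 2: A_seq=244 A_ack=200 B_seq=239 B_ack=244
After event 3: A_seq=244 A_ack=200 B_seq=439 B_ack=244
After event 4: A_seq=244 A_ack=439 B_seq=439 B_ack=244
After event 5: A_seq=244 A_ack=536 B_seq=536 B_ack=244

244 536 536 244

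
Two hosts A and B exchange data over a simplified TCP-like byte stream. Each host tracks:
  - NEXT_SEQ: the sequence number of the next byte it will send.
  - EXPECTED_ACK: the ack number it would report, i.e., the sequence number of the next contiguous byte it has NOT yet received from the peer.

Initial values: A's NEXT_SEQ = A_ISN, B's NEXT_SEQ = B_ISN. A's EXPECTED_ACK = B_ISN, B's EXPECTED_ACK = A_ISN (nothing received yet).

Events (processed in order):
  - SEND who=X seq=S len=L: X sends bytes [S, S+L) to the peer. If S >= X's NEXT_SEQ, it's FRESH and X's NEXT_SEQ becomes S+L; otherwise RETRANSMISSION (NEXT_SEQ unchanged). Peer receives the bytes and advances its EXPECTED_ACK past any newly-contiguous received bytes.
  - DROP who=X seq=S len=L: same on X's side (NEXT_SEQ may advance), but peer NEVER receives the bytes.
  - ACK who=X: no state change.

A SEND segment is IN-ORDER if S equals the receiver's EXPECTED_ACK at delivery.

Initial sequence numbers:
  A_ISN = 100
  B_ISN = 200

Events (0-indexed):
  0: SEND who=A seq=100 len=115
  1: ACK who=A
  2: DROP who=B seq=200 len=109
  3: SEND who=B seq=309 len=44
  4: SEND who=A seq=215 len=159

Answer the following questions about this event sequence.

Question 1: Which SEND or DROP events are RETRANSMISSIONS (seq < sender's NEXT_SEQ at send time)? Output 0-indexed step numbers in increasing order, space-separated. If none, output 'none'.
Step 0: SEND seq=100 -> fresh
Step 2: DROP seq=200 -> fresh
Step 3: SEND seq=309 -> fresh
Step 4: SEND seq=215 -> fresh

Answer: none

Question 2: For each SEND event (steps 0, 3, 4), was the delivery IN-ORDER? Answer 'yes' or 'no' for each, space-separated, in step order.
Answer: yes no yes

Derivation:
Step 0: SEND seq=100 -> in-order
Step 3: SEND seq=309 -> out-of-order
Step 4: SEND seq=215 -> in-order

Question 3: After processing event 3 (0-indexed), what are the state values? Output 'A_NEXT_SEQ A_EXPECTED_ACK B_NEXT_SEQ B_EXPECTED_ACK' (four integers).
After event 0: A_seq=215 A_ack=200 B_seq=200 B_ack=215
After event 1: A_seq=215 A_ack=200 B_seq=200 B_ack=215
After event 2: A_seq=215 A_ack=200 B_seq=309 B_ack=215
After event 3: A_seq=215 A_ack=200 B_seq=353 B_ack=215

215 200 353 215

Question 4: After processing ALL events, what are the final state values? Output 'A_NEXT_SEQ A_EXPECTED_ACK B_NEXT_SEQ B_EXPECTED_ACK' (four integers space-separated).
After event 0: A_seq=215 A_ack=200 B_seq=200 B_ack=215
After event 1: A_seq=215 A_ack=200 B_seq=200 B_ack=215
After event 2: A_seq=215 A_ack=200 B_seq=309 B_ack=215
After event 3: A_seq=215 A_ack=200 B_seq=353 B_ack=215
After event 4: A_seq=374 A_ack=200 B_seq=353 B_ack=374

Answer: 374 200 353 374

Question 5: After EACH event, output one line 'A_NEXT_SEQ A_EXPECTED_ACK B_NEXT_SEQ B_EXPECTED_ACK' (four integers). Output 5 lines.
215 200 200 215
215 200 200 215
215 200 309 215
215 200 353 215
374 200 353 374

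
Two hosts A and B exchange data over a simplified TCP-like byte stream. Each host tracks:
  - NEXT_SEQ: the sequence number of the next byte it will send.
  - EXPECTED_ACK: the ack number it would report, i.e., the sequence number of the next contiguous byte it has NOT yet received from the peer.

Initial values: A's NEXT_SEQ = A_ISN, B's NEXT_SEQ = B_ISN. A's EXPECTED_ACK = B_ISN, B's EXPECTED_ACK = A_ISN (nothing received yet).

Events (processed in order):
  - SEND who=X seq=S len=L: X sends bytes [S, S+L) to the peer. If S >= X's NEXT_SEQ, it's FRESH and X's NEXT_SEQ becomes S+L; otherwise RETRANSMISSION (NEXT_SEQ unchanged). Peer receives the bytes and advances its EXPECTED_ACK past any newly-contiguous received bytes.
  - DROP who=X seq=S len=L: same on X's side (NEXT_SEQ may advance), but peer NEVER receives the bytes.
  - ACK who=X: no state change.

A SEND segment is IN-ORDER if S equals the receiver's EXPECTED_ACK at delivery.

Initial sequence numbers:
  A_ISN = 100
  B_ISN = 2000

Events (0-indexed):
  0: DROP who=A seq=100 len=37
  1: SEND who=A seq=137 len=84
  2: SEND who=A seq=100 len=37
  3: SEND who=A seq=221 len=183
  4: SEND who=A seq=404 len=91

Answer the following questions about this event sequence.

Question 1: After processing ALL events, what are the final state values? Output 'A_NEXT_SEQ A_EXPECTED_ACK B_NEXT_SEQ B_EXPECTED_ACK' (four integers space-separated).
After event 0: A_seq=137 A_ack=2000 B_seq=2000 B_ack=100
After event 1: A_seq=221 A_ack=2000 B_seq=2000 B_ack=100
After event 2: A_seq=221 A_ack=2000 B_seq=2000 B_ack=221
After event 3: A_seq=404 A_ack=2000 B_seq=2000 B_ack=404
After event 4: A_seq=495 A_ack=2000 B_seq=2000 B_ack=495

Answer: 495 2000 2000 495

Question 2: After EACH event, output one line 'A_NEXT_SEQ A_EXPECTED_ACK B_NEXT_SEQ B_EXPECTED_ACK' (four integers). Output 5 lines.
137 2000 2000 100
221 2000 2000 100
221 2000 2000 221
404 2000 2000 404
495 2000 2000 495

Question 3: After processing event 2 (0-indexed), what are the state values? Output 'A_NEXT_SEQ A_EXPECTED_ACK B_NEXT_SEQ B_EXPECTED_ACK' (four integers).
After event 0: A_seq=137 A_ack=2000 B_seq=2000 B_ack=100
After event 1: A_seq=221 A_ack=2000 B_seq=2000 B_ack=100
After event 2: A_seq=221 A_ack=2000 B_seq=2000 B_ack=221

221 2000 2000 221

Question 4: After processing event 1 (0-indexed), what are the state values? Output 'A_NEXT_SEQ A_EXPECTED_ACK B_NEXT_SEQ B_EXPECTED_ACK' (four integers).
After event 0: A_seq=137 A_ack=2000 B_seq=2000 B_ack=100
After event 1: A_seq=221 A_ack=2000 B_seq=2000 B_ack=100

221 2000 2000 100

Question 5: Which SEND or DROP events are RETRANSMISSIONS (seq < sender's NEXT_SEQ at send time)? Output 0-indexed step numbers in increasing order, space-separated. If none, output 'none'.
Answer: 2

Derivation:
Step 0: DROP seq=100 -> fresh
Step 1: SEND seq=137 -> fresh
Step 2: SEND seq=100 -> retransmit
Step 3: SEND seq=221 -> fresh
Step 4: SEND seq=404 -> fresh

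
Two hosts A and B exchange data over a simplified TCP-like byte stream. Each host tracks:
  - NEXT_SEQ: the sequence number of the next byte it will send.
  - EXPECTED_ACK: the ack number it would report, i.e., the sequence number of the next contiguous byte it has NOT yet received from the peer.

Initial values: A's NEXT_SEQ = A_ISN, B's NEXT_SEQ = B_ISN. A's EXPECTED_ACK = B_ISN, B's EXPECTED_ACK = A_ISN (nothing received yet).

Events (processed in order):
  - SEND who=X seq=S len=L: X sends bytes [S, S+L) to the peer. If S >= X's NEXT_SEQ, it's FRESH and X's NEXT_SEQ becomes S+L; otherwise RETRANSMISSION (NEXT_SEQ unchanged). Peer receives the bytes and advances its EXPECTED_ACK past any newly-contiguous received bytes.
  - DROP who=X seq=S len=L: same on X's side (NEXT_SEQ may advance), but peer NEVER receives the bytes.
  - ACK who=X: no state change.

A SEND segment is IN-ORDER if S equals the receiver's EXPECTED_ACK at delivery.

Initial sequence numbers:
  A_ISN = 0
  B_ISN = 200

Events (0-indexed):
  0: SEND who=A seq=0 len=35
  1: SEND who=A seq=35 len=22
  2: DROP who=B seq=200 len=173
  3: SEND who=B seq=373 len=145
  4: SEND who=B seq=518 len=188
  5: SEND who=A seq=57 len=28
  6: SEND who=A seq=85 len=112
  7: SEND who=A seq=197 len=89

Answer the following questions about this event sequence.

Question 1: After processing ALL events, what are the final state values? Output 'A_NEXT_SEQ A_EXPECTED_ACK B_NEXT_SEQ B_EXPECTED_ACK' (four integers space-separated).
Answer: 286 200 706 286

Derivation:
After event 0: A_seq=35 A_ack=200 B_seq=200 B_ack=35
After event 1: A_seq=57 A_ack=200 B_seq=200 B_ack=57
After event 2: A_seq=57 A_ack=200 B_seq=373 B_ack=57
After event 3: A_seq=57 A_ack=200 B_seq=518 B_ack=57
After event 4: A_seq=57 A_ack=200 B_seq=706 B_ack=57
After event 5: A_seq=85 A_ack=200 B_seq=706 B_ack=85
After event 6: A_seq=197 A_ack=200 B_seq=706 B_ack=197
After event 7: A_seq=286 A_ack=200 B_seq=706 B_ack=286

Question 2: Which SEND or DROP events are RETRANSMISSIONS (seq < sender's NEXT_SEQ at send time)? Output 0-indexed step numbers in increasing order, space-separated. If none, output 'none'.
Answer: none

Derivation:
Step 0: SEND seq=0 -> fresh
Step 1: SEND seq=35 -> fresh
Step 2: DROP seq=200 -> fresh
Step 3: SEND seq=373 -> fresh
Step 4: SEND seq=518 -> fresh
Step 5: SEND seq=57 -> fresh
Step 6: SEND seq=85 -> fresh
Step 7: SEND seq=197 -> fresh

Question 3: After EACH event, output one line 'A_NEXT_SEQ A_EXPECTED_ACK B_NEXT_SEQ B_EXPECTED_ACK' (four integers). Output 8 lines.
35 200 200 35
57 200 200 57
57 200 373 57
57 200 518 57
57 200 706 57
85 200 706 85
197 200 706 197
286 200 706 286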